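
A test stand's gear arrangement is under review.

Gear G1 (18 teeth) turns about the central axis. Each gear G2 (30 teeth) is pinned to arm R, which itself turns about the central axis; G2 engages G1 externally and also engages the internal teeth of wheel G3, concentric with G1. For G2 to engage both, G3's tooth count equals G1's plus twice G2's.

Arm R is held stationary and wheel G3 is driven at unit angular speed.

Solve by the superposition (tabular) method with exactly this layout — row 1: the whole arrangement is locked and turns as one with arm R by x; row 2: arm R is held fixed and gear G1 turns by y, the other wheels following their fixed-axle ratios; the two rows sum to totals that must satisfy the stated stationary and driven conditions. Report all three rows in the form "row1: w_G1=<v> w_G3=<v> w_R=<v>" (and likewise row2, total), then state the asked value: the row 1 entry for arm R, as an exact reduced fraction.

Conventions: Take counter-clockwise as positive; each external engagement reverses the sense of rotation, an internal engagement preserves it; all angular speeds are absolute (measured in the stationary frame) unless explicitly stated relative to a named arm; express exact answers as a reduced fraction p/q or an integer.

class = planetary set [G3 = 18+2·30 = 78; Willis about the carrier]
row 1 (train locked, turned with arm): all members turn x
row 2 — arm fixed, fixed-axis ratios: sun y, ring −(18/78)·y, arm 0
boundary: total ω_arm = x = 0 and total ω_ring = x − (18/78)·y = 1  ⇒  y = -13/3, x = 0
row 2 ring = −(18/78)·(-13/3) = 1
totals (row 1 + row 2): sun 0 + (-13/3) = -13/3, ring 0 + 1 = 1, arm 0 + 0 = 0
asked cell (row1, arm) = 0

row1: w_G1=0 w_G3=0 w_R=0
row2: w_G1=-13/3 w_G3=1 w_R=0
total: w_G1=-13/3 w_G3=1 w_R=0
asked value: 0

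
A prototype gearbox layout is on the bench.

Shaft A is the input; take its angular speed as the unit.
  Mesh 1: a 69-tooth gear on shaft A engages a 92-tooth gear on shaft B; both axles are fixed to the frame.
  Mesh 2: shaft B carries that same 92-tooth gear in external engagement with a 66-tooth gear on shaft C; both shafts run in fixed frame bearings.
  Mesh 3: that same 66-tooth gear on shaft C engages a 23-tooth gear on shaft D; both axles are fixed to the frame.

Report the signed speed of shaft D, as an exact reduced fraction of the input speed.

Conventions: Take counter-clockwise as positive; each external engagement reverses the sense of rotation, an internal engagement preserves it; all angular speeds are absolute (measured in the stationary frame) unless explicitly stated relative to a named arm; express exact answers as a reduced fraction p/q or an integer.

-3

3-mesh fixed-axis compound train (all bearings frame-fixed)
mesh 1 [69T→92T]: |ω|/ω_in = 1×69/92 = 3/4, sense flips to −
mesh 2 [92T→66T]: |ω|/ω_in = (3/4)×92/66 = 23/22, sense flips to +
mesh 3 [66T→23T]: |ω|/ω_in = (23/22)×66/23 = 3, sense flips to −
signed output speed (× input speed) = -3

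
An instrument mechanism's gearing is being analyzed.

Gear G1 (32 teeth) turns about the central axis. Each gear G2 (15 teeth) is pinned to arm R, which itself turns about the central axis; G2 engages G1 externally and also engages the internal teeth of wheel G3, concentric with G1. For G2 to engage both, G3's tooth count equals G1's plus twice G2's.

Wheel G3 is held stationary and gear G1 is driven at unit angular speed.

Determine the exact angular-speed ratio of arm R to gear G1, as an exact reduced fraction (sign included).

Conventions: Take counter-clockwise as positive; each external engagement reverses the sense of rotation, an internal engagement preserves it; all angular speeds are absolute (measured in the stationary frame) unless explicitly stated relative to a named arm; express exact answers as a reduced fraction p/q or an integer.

topology: planetary set — G1 32T / G2 15T / G3 62T, arm = carrier (Willis)
ring teeth: 32 + 2·15 = 62
32(ω_sun−ω_arm) = −62(ω_ring−ω_arm),  ω_ring = 0, ω_sun = 1
32(1−ω_arm) = −62(0−ω_arm)  ⇒  94·ω_arm = 32  ⇒  ω_arm = 16/47
ω_out/ω_in = 16/47

16/47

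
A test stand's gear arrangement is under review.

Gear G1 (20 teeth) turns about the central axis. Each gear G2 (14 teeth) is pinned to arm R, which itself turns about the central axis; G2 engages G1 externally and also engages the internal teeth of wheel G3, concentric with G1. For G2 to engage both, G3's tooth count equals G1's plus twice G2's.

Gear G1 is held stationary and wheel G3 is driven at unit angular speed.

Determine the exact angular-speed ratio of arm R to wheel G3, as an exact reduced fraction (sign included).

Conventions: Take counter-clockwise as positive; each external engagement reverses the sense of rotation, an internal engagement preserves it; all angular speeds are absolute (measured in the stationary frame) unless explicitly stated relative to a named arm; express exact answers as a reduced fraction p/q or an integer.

recognized (axles ride arm R): planetary set, 20/14/48 teeth
ring teeth: 20 + 2·14 = 48
20(ω_sun−ω_arm) = −48(ω_ring−ω_arm),  ω_sun = 0, ω_ring = 1
20(0−ω_arm) = −48(1−ω_arm)  ⇒  68·ω_arm = 48  ⇒  ω_arm = 12/17
ω_out/ω_in = 12/17

12/17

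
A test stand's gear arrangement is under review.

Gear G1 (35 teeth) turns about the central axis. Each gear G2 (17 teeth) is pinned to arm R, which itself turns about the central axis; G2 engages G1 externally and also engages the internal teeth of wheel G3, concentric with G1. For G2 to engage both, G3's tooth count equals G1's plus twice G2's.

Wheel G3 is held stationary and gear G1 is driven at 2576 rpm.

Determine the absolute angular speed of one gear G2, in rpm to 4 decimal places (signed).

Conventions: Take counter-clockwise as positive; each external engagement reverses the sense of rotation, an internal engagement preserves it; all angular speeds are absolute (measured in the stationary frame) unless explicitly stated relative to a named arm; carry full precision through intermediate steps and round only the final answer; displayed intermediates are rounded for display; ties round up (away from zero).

recognized (axles ride arm R): planetary set, 35/17/69 teeth
normalise by the input: solve with ω_sun = 1, then scale by 2576 rpm
ring teeth: 35 + 2·17 = 69
35(ω_sun−ω_arm) = −69(ω_ring−ω_arm),  ω_ring = 0, ω_sun = 1
35(1−ω_arm) = −69(0−ω_arm)  ⇒  104·ω_arm = 35  ⇒  ω_arm = 35/104
sun–planet mesh: 35·(1−35/104) = −17·(ω_p−ω_arm)  ⇒  ω_p−ω_arm = -2415/1768
ω_p = 35/104 − 2415/1768 = -35/34
scale: ω_p = -35/34 × 2576 rpm = -2651.7647 rpm

-2651.7647 rpm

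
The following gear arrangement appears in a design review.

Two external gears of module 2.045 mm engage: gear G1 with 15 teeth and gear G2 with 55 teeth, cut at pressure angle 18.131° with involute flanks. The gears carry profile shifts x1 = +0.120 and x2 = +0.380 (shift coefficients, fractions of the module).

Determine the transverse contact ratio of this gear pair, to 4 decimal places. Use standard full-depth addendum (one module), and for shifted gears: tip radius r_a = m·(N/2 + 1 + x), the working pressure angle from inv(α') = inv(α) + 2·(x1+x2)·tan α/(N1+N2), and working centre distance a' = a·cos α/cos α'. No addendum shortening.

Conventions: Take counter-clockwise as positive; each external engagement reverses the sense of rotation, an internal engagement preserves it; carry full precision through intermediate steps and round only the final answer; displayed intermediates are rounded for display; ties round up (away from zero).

topology: single-mesh involute geometry — m = 2.045, 15T/55T pair
base radii: r_b1 = 14.575955, r_b2 = 53.445168
tip radii: r_a1 = 17.627900, r_a2 = 59.059600
inv(α') = inv(18.131°) + 2·(+0.120+0.380)·tan α/(15+55) = 0.01568154  ⇒  α' = 20.33016°
a' = a·cos α / cos α' = 71.5750·cos 18.131°/cos 20.33016° = 72.539911
action lengths: √(r_a1²−r_b1²) = 9.913849, √(r_a2²−r_b2²) = 25.132656
base pitch p_b = π·m·cos α = 6.105562
CR = (9.913849 + 25.132656 − 72.539911·sin 20.33016°)/6.105562 = 1.612303
contact ratio ≈ 1.6123

1.6123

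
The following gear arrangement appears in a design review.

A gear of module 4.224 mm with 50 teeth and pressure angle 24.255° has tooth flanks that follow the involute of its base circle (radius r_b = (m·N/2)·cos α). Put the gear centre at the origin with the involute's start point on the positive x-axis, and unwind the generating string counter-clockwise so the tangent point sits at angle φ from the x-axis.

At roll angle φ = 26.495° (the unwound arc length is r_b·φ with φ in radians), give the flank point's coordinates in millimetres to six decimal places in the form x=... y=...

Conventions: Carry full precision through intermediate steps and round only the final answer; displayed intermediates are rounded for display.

x=106.028408 y=3.106101

class = single-mesh tooth geometry [base-circle involute, m = 4.224, 50T]
pitch radius r_p = m·N/2 = 4.224·50/2 = 105.600000
base radius r_b = r_p·cos α = 105.600000·cos 24.255° = 96.278287
roll angle φ = 26.495° = 0.46242499 rad
x = r_b·(cos φ + φ·sin φ) = 106.028408
y = r_b·(sin φ − φ·cos φ) = 3.106101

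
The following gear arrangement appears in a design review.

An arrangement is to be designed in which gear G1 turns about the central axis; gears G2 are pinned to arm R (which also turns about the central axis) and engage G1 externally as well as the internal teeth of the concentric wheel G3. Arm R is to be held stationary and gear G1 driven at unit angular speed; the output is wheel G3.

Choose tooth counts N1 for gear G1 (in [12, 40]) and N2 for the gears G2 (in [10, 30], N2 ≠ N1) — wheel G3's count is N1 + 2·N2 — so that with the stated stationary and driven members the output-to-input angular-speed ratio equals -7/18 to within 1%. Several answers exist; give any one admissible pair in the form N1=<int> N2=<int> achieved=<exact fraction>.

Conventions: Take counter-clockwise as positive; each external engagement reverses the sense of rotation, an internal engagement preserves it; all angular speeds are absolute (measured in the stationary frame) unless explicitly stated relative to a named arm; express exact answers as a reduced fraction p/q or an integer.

topology: planetary set — design target -7/18, arm = carrier (Willis)
Willis with ω_arm = 0: ω_ring/ω_sun = −N1/N3; set equal to -7/18  ⇒  N3/N1 = −1/(-7/18) = 18/7
N3 = N1 + 2·N2  ⇒  N2/N1 = (N3/N1 − 1)/2 = (18/7 − 1)/2 = 11/14
smallest multiple with N1 ≥ 12 and N2 ≥ 10: k = 1  ⇒  N1 = 1·14 = 14, N2 = 1·11 = 11 (N1 ≤ 40, N2 ≤ 30, N2 ≠ N1 ✓), N3 = 14 + 2·11 = 36
check: −N1/N3 with N1 = 14, N3 = 36 gives -7/18; |achieved − target| = 0 ≤ 7/1800 ✓

N1=14 N2=11 achieved=-7/18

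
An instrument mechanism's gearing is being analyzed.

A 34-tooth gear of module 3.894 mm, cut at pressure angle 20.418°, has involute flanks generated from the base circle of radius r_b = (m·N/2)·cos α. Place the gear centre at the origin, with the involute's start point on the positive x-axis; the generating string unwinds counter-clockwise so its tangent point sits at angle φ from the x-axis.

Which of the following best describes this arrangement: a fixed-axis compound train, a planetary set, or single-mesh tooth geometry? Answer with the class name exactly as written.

single-mesh involute tooth geometry (34T wheel at module 3.894)
classification: single-mesh tooth geometry

single-mesh tooth geometry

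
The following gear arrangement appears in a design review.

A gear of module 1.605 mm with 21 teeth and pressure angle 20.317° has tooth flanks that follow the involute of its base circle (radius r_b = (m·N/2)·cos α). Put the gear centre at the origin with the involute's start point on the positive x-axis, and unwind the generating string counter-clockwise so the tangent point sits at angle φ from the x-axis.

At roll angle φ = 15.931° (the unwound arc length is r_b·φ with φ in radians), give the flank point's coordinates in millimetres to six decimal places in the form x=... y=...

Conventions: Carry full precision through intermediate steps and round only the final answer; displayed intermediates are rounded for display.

x=16.403193 y=0.112369

recognized (one wheel, involute flank): single-mesh tooth geometry, m = 1.605, N = 21
pitch radius r_p = m·N/2 = 1.605·21/2 = 16.852500
base radius r_b = r_p·cos α = 16.852500·cos 20.317° = 15.804038
roll angle φ = 15.931° = 0.27804840 rad
x = r_b·(cos φ + φ·sin φ) = 16.403193
y = r_b·(sin φ − φ·cos φ) = 0.112369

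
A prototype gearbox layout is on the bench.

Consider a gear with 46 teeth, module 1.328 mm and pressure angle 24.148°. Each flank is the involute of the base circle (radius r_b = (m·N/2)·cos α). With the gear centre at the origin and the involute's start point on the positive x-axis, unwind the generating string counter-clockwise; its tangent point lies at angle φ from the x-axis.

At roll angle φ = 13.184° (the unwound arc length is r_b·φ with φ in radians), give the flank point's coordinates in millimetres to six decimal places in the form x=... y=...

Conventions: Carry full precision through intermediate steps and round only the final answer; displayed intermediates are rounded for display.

recognized (one wheel, involute flank): single-mesh tooth geometry, m = 1.328, N = 46
pitch radius r_p = m·N/2 = 1.328·46/2 = 30.544000
base radius r_b = r_p·cos α = 30.544000·cos 24.148° = 27.871149
roll angle φ = 13.184° = 0.23010421 rad
x = r_b·(cos φ + φ·sin φ) = 28.599270
y = r_b·(sin φ − φ·cos φ) = 0.112592

x=28.599270 y=0.112592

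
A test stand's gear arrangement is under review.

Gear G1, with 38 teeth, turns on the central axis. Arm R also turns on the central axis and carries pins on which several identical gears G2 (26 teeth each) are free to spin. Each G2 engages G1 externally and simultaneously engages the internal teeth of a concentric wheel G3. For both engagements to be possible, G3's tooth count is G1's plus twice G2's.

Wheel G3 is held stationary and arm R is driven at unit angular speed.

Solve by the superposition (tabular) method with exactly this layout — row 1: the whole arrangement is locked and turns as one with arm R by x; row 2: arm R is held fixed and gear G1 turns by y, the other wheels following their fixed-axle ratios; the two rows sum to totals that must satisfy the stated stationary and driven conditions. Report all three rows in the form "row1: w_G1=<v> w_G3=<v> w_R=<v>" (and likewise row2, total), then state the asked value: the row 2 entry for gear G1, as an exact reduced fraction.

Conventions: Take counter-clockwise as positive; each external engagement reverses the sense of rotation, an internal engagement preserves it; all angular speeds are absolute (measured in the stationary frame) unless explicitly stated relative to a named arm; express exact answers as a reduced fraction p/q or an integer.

recognized (axles ride arm R): planetary set, 38/26/90 teeth
superposition row 1 [locked train]: every member turns x
row 2: sun turns y, ring = −(38/90)·y, arm 0
boundary: total ω_ring = x − (38/90)·y = 0 and total ω_arm = x = 1  ⇒  y = 45/19, x = 1
row 2 ring = −(38/90)·45/19 = -1
totals (row 1 + row 2): sun 1 + 45/19 = 64/19, ring 1 + (-1) = 0, arm 1 + 0 = 1
asked cell (row2, sun) = 45/19

row1: w_G1=1 w_G3=1 w_R=1
row2: w_G1=45/19 w_G3=-1 w_R=0
total: w_G1=64/19 w_G3=0 w_R=1
asked value: 45/19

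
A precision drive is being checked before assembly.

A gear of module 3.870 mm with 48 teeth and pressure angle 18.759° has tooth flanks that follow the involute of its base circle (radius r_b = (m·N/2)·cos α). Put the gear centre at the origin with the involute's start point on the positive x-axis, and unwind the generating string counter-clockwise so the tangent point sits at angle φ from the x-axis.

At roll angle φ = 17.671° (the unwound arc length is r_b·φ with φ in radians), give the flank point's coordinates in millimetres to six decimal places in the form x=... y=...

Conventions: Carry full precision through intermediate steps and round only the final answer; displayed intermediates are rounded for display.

topology: single-mesh involute geometry — m = 3.870, N = 48
pitch radius r_p = m·N/2 = 3.870·48/2 = 92.880000
base radius r_b = r_p·cos α = 92.880000·cos 18.759° = 87.946180
roll angle φ = 17.671° = 0.30841713 rad
x = r_b·(cos φ + φ·sin φ) = 92.030007
y = r_b·(sin φ − φ·cos φ) = 0.851872

x=92.030007 y=0.851872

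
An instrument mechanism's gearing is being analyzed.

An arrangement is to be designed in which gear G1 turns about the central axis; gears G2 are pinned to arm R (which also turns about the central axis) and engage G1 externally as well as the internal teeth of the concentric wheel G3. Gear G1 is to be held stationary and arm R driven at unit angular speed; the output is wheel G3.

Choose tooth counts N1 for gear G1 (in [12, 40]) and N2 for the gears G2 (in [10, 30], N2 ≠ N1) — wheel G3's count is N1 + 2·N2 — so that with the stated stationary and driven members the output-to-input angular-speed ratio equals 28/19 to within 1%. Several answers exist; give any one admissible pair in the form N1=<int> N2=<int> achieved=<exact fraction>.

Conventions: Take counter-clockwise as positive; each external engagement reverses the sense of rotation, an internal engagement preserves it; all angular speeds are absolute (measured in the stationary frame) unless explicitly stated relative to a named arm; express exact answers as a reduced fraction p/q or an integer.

topology: planetary set — design target 28/19, arm = carrier (Willis)
Willis with ω_sun = 0: ω_ring/ω_arm = (N1+N3)/N3; set equal to 28/19  ⇒  N3/N1 = 1/(28/19 − 1) = 19/9
N3 = N1 + 2·N2  ⇒  N2/N1 = (N3/N1 − 1)/2 = (19/9 − 1)/2 = 5/9
smallest multiple with N1 ≥ 12 and N2 ≥ 10: k = 2  ⇒  N1 = 2·9 = 18, N2 = 2·5 = 10 (N1 ≤ 40, N2 ≤ 30, N2 ≠ N1 ✓), N3 = 18 + 2·10 = 38
check: (N1+N3)/N3 with N1 = 18, N3 = 38 gives 28/19; |achieved − target| = 0 ≤ 7/475 ✓

N1=18 N2=10 achieved=28/19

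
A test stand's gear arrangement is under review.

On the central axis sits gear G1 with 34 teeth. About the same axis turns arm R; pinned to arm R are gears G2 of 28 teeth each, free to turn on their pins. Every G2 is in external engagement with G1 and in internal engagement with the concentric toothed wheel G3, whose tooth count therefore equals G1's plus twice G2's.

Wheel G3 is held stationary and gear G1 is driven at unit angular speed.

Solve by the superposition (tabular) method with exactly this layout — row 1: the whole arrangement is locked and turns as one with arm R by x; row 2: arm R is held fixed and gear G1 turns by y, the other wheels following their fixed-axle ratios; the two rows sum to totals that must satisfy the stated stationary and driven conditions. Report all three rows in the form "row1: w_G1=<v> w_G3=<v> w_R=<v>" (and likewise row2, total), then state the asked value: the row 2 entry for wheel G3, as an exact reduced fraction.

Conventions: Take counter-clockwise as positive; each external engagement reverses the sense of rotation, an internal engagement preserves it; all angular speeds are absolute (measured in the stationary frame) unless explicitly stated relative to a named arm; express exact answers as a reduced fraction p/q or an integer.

recognized (axles ride arm R): planetary set, 34/28/90 teeth
row 1: whole set turns with the arm by x
row 2: sun turns y, ring = −(34/90)·y, arm 0
boundary: total ω_ring = x − (34/90)·y = 0 and total ω_sun = x + y = 1  ⇒  y = 45/62, x = 17/62
row 2 ring = −(34/90)·45/62 = -17/62
totals (row 1 + row 2): sun 17/62 + 45/62 = 1, ring 17/62 + (-17/62) = 0, arm 17/62 + 0 = 17/62
asked cell (row2, ring) = -17/62

row1: w_G1=17/62 w_G3=17/62 w_R=17/62
row2: w_G1=45/62 w_G3=-17/62 w_R=0
total: w_G1=1 w_G3=0 w_R=17/62
asked value: -17/62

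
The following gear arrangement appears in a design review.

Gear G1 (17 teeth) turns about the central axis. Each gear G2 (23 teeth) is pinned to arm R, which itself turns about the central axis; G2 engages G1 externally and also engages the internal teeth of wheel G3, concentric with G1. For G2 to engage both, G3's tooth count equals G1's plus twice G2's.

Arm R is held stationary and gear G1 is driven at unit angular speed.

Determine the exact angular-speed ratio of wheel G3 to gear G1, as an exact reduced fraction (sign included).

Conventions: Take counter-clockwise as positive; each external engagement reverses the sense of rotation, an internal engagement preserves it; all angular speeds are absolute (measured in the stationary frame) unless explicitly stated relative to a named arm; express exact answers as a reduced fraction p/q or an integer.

class = planetary set [G3 = 17+2·23 = 63; Willis about the carrier]
ring teeth: 17 + 2·23 = 63
17(ω_sun−ω_arm) = −63(ω_ring−ω_arm),  ω_arm = 0, ω_sun = 1
ω_ring = 0 − (17/63)(1−0) = -17/63
ω_out/ω_in = -17/63

-17/63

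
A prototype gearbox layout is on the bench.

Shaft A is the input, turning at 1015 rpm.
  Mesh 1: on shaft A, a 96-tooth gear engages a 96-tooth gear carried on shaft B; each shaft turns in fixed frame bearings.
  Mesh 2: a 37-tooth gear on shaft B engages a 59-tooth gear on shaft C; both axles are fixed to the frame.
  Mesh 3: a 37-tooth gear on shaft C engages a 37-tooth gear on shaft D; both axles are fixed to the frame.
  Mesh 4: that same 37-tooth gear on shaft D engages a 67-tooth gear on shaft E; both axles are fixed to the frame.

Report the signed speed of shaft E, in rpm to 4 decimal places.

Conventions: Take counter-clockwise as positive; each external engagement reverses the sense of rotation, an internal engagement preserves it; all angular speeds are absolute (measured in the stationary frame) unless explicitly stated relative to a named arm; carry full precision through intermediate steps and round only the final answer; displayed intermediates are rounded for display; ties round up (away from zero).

+351.5140 rpm

4-mesh fixed-axis compound train (all bearings frame-fixed)
mesh 1 [96T→96T]: ω = 1015.0000×96/96 = 1015.0000 rpm, sense flips to −
mesh 2 [37T→59T]: ω = 1015.0000×37/59 = 636.5254 rpm, sense flips to +
mesh 3 [37T→37T]: ω = 636.5254×37/37 = 636.5254 rpm, sense flips to −
mesh 4 [37T→67T]: ω = 636.5254×37/67 = 351.5140 rpm, sense flips to +
signed output speed = +351.5140 rpm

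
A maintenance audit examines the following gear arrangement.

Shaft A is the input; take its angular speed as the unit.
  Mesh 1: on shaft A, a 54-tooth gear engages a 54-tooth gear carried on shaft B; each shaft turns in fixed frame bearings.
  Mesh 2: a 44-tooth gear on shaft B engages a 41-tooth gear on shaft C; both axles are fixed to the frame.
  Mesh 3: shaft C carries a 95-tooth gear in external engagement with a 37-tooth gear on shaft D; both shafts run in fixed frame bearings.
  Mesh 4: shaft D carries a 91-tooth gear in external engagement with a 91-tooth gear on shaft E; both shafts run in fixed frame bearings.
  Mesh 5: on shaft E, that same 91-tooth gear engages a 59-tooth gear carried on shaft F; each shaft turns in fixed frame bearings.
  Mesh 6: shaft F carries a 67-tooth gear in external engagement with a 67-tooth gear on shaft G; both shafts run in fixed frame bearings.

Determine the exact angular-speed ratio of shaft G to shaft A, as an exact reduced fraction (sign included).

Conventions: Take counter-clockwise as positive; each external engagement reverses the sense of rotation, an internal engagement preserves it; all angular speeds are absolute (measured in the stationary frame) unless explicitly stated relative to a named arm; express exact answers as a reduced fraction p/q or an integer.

380380/89503

class = fixed-axis compound train [6 meshes; 6 ratios multiply, 6 sense flips]
mesh 1 [54T→54T]: running ratio 1, sense −
mesh 2 [44T→41T]: running ratio 44/41, sense +
mesh 3 [95T→37T]: running ratio 4180/1517, sense −
mesh 4 [91T→91T]: running ratio 4180/1517, sense +
mesh 5 [91T→59T]: running ratio 380380/89503, sense −
mesh 6 [67T→67T]: running ratio 380380/89503, sense +
ω_out/ω_in = 380380/89503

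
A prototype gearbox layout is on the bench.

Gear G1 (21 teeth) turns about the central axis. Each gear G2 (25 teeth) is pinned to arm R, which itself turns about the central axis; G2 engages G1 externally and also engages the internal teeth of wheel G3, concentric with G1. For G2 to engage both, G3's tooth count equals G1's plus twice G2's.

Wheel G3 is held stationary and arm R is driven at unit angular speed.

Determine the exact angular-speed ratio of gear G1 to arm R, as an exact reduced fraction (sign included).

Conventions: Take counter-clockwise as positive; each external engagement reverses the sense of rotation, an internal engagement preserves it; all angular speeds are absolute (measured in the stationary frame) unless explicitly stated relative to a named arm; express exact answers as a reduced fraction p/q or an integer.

92/21

planetary set (21T centre, 25T on arm, 71T internal) — Willis relation
ring teeth: 21 + 2·25 = 71
21(ω_sun−ω_arm) = −71(ω_ring−ω_arm),  ω_ring = 0, ω_arm = 1
ω_sun = 1 − (71/21)(0−1) = 92/21
ω_out/ω_in = 92/21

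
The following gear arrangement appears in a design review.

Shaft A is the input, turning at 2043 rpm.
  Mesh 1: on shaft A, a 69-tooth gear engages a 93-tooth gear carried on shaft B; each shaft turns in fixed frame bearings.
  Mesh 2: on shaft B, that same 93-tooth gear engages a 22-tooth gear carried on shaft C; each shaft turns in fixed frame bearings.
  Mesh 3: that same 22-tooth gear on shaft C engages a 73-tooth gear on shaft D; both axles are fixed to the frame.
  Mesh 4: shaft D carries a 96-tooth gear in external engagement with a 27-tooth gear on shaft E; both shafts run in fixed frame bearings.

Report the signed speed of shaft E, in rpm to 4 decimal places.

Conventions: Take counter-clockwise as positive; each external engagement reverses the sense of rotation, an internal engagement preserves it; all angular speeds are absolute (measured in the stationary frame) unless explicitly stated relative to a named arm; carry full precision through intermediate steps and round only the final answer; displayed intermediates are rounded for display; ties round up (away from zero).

topology: fixed-axis compound train — 4 meshes, A→E
mesh 1 [69T→93T]: ω = 2043.0000×69/93 = 1515.7742 rpm, sense flips to −
mesh 2 [93T→22T]: ω = 1515.7742×93/22 = 6407.5909 rpm, sense flips to +
mesh 3 [22T→73T]: ω = 6407.5909×22/73 = 1931.0548 rpm, sense flips to −
mesh 4 [96T→27T]: ω = 1931.0548×96/27 = 6865.9726 rpm, sense flips to +
signed output speed = +6865.9726 rpm

+6865.9726 rpm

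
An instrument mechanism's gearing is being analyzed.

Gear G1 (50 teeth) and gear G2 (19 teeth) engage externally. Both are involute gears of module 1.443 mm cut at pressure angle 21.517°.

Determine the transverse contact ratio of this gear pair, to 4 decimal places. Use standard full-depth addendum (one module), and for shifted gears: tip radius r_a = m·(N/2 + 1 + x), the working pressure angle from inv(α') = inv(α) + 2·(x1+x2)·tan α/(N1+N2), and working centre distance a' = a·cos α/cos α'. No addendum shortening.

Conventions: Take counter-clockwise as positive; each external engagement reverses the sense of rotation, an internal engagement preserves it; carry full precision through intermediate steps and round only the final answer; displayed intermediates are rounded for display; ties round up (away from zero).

1.5868

class = single-mesh tooth geometry [involute pair 50T × 19T, m = 1.443]
base radii: r_b1 = 33.560889, r_b2 = 12.753138
tip radii: r_a1 = 37.518000, r_a2 = 15.151500
no profile shift: α' = α, a' = a
action lengths: √(r_a1²−r_b1²) = 16.771018, √(r_a2²−r_b2²) = 8.180796
base pitch p_b = π·m·cos α = 4.217386
CR = (16.771018 + 8.180796 − 49.783500·sin 21.51700°)/4.217386 = 1.586850
contact ratio ≈ 1.5868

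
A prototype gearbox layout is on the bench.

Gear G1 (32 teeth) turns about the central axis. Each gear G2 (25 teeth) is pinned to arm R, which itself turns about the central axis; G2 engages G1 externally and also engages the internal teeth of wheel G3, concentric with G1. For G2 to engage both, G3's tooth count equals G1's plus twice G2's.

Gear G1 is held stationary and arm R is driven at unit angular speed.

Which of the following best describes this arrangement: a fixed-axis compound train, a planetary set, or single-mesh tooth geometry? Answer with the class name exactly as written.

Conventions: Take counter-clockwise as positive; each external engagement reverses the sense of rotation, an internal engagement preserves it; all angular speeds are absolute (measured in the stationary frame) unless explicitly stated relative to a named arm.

topology: planetary set — G1 32T / G2 25T / G3 82T, arm = carrier (Willis)
classification: planetary set

planetary set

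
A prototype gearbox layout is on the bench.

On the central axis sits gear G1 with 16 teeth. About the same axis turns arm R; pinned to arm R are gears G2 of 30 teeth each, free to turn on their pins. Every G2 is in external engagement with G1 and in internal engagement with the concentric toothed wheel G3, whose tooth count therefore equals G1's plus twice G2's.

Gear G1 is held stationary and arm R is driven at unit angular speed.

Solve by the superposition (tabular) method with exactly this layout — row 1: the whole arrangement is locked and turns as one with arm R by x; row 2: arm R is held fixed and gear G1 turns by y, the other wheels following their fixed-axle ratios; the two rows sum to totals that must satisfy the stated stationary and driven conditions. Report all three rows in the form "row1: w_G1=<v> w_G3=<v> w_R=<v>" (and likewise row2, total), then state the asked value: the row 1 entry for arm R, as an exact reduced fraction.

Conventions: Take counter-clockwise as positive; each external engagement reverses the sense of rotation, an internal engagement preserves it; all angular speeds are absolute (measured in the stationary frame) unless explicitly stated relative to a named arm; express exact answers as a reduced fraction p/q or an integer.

planetary set (16T centre, 30T on arm, 76T internal) — Willis relation
superposition row 1 [locked train]: every member turns x
superposition row 2 [arm held]: sun y, ring −(16/76)·y, arm 0
boundary: total ω_sun = x + y = 0 and total ω_arm = x = 1  ⇒  y = -1, x = 1
row 2 ring = −(16/76)·(-1) = 4/19
totals (row 1 + row 2): sun 1 + (-1) = 0, ring 1 + 4/19 = 23/19, arm 1 + 0 = 1
asked cell (row1, arm) = 1

row1: w_G1=1 w_G3=1 w_R=1
row2: w_G1=-1 w_G3=4/19 w_R=0
total: w_G1=0 w_G3=23/19 w_R=1
asked value: 1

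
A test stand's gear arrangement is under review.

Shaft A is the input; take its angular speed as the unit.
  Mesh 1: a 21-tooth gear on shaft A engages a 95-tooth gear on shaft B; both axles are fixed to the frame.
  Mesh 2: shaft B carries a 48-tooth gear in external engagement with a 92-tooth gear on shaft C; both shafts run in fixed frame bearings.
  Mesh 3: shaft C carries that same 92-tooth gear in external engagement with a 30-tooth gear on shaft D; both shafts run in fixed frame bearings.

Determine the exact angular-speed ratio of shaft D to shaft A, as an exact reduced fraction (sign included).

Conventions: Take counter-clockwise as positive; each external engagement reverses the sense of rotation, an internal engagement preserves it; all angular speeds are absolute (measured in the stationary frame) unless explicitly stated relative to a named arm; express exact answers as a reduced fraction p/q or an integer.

class = fixed-axis compound train [3 meshes; 3 ratios multiply, 3 sense flips]
mesh 1 [21T→95T]: running ratio 21/95, sense −
mesh 2 [48T→92T]: running ratio 252/2185, sense +
mesh 3 [92T→30T]: running ratio 168/475, sense −
ω_out/ω_in = -168/475

-168/475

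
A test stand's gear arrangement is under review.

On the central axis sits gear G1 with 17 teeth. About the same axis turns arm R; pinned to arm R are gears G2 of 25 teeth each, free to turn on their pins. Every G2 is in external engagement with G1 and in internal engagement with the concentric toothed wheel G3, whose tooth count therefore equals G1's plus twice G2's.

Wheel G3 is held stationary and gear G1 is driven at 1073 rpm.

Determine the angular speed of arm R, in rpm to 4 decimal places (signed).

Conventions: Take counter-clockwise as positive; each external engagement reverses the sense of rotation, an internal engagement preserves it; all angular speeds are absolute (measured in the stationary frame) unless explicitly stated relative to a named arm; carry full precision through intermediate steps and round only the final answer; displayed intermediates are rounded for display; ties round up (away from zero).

topology: planetary set — G1 17T / G2 25T / G3 67T, arm = carrier (Willis)
normalise by the input: solve with ω_sun = 1, then scale by 1073 rpm
ring teeth: 17 + 2·25 = 67
17(ω_sun−ω_arm) = −67(ω_ring−ω_arm),  ω_ring = 0, ω_sun = 1
17(1−ω_arm) = −67(0−ω_arm)  ⇒  84·ω_arm = 17  ⇒  ω_arm = 17/84
scale: ω_arm = 17/84 × 1073 rpm = +217.1548 rpm

+217.1548 rpm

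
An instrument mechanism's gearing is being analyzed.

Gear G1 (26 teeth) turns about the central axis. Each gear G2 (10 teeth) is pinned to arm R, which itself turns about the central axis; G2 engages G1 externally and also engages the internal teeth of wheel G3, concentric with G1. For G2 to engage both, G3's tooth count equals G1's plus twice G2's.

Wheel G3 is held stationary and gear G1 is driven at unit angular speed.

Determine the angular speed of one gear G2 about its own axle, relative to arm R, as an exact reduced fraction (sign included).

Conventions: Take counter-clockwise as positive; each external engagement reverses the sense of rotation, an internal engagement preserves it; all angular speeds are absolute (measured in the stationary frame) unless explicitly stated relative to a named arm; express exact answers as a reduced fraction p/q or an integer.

-299/180

recognized (axles ride arm R): planetary set, 26/10/46 teeth
ring teeth: 26 + 2·10 = 46
26(ω_sun−ω_arm) = −46(ω_ring−ω_arm),  ω_ring = 0, ω_sun = 1
26(1−ω_arm) = −46(0−ω_arm)  ⇒  72·ω_arm = 26  ⇒  ω_arm = 13/36
sun–planet mesh: 26·(1−13/36) = −10·(ω_p−ω_arm)  ⇒  ω_p−ω_arm = -299/180
exact speed ratio = -299/180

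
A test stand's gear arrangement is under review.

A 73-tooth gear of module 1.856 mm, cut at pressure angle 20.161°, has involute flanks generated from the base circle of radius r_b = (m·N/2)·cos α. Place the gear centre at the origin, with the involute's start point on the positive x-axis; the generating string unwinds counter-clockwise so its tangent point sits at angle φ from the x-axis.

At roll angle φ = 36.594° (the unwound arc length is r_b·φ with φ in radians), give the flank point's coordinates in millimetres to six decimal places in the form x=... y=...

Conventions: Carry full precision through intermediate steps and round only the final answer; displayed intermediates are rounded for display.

x=75.270576 y=5.300671

class = single-mesh tooth geometry [base-circle involute, m = 1.856, 73T]
pitch radius r_p = m·N/2 = 1.856·73/2 = 67.744000
base radius r_b = r_p·cos α = 67.744000·cos 20.161° = 63.593179
roll angle φ = 36.594° = 0.63868579 rad
x = r_b·(cos φ + φ·sin φ) = 75.270576
y = r_b·(sin φ − φ·cos φ) = 5.300671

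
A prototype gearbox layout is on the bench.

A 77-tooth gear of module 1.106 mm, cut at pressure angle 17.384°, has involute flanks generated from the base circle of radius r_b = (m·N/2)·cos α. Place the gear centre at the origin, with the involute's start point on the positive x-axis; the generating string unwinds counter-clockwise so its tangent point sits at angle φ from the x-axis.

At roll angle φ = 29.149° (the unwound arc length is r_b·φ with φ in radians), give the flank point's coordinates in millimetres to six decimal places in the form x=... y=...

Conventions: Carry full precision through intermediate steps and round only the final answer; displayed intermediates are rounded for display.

recognized (one wheel, involute flank): single-mesh tooth geometry, m = 1.106, N = 77
pitch radius r_p = m·N/2 = 1.106·77/2 = 42.581000
base radius r_b = r_p·cos α = 42.581000·cos 17.384° = 40.636062
roll angle φ = 29.149° = 0.50874602 rad
x = r_b·(cos φ + φ·sin φ) = 45.559415
y = r_b·(sin φ − φ·cos φ) = 1.737845

x=45.559415 y=1.737845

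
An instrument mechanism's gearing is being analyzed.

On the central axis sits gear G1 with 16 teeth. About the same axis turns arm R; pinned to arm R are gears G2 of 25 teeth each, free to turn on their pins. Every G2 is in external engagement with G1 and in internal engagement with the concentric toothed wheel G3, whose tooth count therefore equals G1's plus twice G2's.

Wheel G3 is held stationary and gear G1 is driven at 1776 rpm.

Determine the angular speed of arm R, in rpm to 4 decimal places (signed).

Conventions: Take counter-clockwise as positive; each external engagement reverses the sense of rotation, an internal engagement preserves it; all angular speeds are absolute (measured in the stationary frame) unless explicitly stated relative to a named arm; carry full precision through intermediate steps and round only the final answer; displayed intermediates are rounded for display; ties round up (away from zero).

+346.5366 rpm

recognized (axles ride arm R): planetary set, 16/25/66 teeth
normalise by the input: solve with ω_sun = 1, then scale by 1776 rpm
ring teeth: 16 + 2·25 = 66
16(ω_sun−ω_arm) = −66(ω_ring−ω_arm),  ω_ring = 0, ω_sun = 1
16(1−ω_arm) = −66(0−ω_arm)  ⇒  82·ω_arm = 16  ⇒  ω_arm = 8/41
scale: ω_arm = 8/41 × 1776 rpm = +346.5366 rpm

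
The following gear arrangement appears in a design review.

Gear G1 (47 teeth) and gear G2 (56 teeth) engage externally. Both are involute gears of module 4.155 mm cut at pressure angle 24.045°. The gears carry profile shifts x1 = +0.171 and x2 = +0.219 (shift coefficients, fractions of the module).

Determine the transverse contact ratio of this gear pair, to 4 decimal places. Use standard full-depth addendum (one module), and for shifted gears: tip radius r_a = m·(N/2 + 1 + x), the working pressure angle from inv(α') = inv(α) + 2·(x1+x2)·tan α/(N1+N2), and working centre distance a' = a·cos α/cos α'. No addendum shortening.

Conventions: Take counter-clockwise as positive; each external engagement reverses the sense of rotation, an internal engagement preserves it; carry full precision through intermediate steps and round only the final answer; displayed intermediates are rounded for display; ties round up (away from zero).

1.5341

single-mesh involute tooth geometry (47T engaging 56T at module 4.155)
base radii: r_b1 = 89.169643, r_b2 = 106.244681
tip radii: r_a1 = 102.508005, r_a2 = 121.404945
inv(α') = inv(24.045°) + 2·(+0.171+0.219)·tan α/(47+56) = 0.02988445  ⇒  α' = 24.97602°
a' = a·cos α / cos α' = 213.9825·cos 24.045°/cos 24.97602° = 215.573800
action lengths: √(r_a1²−r_b1²) = 50.563484, √(r_a2²−r_b2²) = 58.747157
base pitch p_b = π·m·cos α = 11.920625
CR = (50.563484 + 58.747157 − 215.573800·sin 24.97602°)/11.920625 = 1.534063
contact ratio ≈ 1.5341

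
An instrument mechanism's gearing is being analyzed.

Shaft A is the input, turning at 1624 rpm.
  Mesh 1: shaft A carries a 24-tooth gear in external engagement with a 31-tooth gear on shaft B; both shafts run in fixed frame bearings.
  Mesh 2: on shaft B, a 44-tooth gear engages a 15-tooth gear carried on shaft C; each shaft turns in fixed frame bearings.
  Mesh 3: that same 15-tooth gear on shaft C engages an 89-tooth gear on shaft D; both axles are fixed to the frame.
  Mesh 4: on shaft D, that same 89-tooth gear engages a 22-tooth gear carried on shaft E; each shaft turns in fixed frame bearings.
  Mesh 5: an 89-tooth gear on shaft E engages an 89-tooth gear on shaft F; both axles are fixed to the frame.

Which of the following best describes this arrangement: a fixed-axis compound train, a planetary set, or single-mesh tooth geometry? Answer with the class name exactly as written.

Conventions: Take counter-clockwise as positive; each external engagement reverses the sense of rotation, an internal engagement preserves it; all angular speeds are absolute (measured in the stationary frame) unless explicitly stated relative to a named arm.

topology: fixed-axis compound train — 5 meshes, A→F
classification: fixed-axis compound train

fixed-axis compound train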